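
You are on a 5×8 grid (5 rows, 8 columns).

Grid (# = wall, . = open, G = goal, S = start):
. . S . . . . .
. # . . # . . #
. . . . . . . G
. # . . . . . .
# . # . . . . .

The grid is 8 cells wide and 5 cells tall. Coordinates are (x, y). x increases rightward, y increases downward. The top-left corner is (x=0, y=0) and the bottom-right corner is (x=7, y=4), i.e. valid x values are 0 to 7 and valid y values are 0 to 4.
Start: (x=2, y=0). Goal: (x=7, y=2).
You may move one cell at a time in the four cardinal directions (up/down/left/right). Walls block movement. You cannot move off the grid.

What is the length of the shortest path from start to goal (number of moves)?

Answer: Shortest path length: 7

Derivation:
BFS from (x=2, y=0) until reaching (x=7, y=2):
  Distance 0: (x=2, y=0)
  Distance 1: (x=1, y=0), (x=3, y=0), (x=2, y=1)
  Distance 2: (x=0, y=0), (x=4, y=0), (x=3, y=1), (x=2, y=2)
  Distance 3: (x=5, y=0), (x=0, y=1), (x=1, y=2), (x=3, y=2), (x=2, y=3)
  Distance 4: (x=6, y=0), (x=5, y=1), (x=0, y=2), (x=4, y=2), (x=3, y=3)
  Distance 5: (x=7, y=0), (x=6, y=1), (x=5, y=2), (x=0, y=3), (x=4, y=3), (x=3, y=4)
  Distance 6: (x=6, y=2), (x=5, y=3), (x=4, y=4)
  Distance 7: (x=7, y=2), (x=6, y=3), (x=5, y=4)  <- goal reached here
One shortest path (7 moves): (x=2, y=0) -> (x=3, y=0) -> (x=4, y=0) -> (x=5, y=0) -> (x=6, y=0) -> (x=6, y=1) -> (x=6, y=2) -> (x=7, y=2)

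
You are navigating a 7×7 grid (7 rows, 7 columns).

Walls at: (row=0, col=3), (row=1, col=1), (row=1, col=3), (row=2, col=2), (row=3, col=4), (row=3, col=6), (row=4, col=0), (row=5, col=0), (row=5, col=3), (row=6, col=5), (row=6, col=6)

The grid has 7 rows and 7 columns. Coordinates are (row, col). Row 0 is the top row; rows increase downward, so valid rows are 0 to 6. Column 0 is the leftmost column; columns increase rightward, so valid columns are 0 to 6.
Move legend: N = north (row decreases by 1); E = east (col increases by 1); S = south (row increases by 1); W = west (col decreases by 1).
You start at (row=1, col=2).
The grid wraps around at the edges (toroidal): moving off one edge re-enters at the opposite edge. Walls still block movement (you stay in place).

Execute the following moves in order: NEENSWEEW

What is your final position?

Answer: Final position: (row=0, col=1)

Derivation:
Start: (row=1, col=2)
  N (north): (row=1, col=2) -> (row=0, col=2)
  E (east): blocked, stay at (row=0, col=2)
  E (east): blocked, stay at (row=0, col=2)
  N (north): (row=0, col=2) -> (row=6, col=2)
  S (south): (row=6, col=2) -> (row=0, col=2)
  W (west): (row=0, col=2) -> (row=0, col=1)
  E (east): (row=0, col=1) -> (row=0, col=2)
  E (east): blocked, stay at (row=0, col=2)
  W (west): (row=0, col=2) -> (row=0, col=1)
Final: (row=0, col=1)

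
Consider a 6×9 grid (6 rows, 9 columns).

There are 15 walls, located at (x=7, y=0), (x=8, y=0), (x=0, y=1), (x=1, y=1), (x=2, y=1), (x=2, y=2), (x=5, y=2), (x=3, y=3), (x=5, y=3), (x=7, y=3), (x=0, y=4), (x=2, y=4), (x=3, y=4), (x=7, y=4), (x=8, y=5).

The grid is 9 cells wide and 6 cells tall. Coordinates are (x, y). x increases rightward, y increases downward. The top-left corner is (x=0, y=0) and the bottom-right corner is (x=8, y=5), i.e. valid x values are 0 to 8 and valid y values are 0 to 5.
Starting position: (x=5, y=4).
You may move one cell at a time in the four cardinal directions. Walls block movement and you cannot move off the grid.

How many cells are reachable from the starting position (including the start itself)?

Answer: Reachable cells: 39

Derivation:
BFS flood-fill from (x=5, y=4):
  Distance 0: (x=5, y=4)
  Distance 1: (x=4, y=4), (x=6, y=4), (x=5, y=5)
  Distance 2: (x=4, y=3), (x=6, y=3), (x=4, y=5), (x=6, y=5)
  Distance 3: (x=4, y=2), (x=6, y=2), (x=3, y=5), (x=7, y=5)
  Distance 4: (x=4, y=1), (x=6, y=1), (x=3, y=2), (x=7, y=2), (x=2, y=5)
  Distance 5: (x=4, y=0), (x=6, y=0), (x=3, y=1), (x=5, y=1), (x=7, y=1), (x=8, y=2), (x=1, y=5)
  Distance 6: (x=3, y=0), (x=5, y=0), (x=8, y=1), (x=8, y=3), (x=1, y=4), (x=0, y=5)
  Distance 7: (x=2, y=0), (x=1, y=3), (x=8, y=4)
  Distance 8: (x=1, y=0), (x=1, y=2), (x=0, y=3), (x=2, y=3)
  Distance 9: (x=0, y=0), (x=0, y=2)
Total reachable: 39 (grid has 39 open cells total)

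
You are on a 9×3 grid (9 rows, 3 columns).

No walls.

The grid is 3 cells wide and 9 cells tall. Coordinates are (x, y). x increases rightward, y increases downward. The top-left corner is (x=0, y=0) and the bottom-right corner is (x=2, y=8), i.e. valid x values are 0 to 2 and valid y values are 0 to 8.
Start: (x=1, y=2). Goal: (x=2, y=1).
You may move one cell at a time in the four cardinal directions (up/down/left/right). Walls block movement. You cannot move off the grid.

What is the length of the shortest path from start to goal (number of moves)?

BFS from (x=1, y=2) until reaching (x=2, y=1):
  Distance 0: (x=1, y=2)
  Distance 1: (x=1, y=1), (x=0, y=2), (x=2, y=2), (x=1, y=3)
  Distance 2: (x=1, y=0), (x=0, y=1), (x=2, y=1), (x=0, y=3), (x=2, y=3), (x=1, y=4)  <- goal reached here
One shortest path (2 moves): (x=1, y=2) -> (x=2, y=2) -> (x=2, y=1)

Answer: Shortest path length: 2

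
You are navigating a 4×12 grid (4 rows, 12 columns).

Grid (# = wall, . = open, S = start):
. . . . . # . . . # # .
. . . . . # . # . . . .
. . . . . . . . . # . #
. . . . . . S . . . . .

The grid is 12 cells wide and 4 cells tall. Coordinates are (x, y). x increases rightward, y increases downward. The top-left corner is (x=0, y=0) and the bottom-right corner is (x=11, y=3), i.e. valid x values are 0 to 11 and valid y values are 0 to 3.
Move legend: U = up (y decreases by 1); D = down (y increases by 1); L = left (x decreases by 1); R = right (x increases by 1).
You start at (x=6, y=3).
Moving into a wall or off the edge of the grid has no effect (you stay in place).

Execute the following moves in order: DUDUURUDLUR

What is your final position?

Start: (x=6, y=3)
  D (down): blocked, stay at (x=6, y=3)
  U (up): (x=6, y=3) -> (x=6, y=2)
  D (down): (x=6, y=2) -> (x=6, y=3)
  U (up): (x=6, y=3) -> (x=6, y=2)
  U (up): (x=6, y=2) -> (x=6, y=1)
  R (right): blocked, stay at (x=6, y=1)
  U (up): (x=6, y=1) -> (x=6, y=0)
  D (down): (x=6, y=0) -> (x=6, y=1)
  L (left): blocked, stay at (x=6, y=1)
  U (up): (x=6, y=1) -> (x=6, y=0)
  R (right): (x=6, y=0) -> (x=7, y=0)
Final: (x=7, y=0)

Answer: Final position: (x=7, y=0)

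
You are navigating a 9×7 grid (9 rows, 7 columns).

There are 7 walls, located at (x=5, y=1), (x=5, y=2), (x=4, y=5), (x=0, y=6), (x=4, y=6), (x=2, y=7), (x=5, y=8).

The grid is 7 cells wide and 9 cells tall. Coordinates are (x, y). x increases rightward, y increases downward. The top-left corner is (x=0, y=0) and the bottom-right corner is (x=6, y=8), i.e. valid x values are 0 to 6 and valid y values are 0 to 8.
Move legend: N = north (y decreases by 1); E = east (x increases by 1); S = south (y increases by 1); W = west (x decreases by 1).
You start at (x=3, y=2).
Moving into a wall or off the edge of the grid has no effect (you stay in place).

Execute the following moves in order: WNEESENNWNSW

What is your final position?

Answer: Final position: (x=2, y=1)

Derivation:
Start: (x=3, y=2)
  W (west): (x=3, y=2) -> (x=2, y=2)
  N (north): (x=2, y=2) -> (x=2, y=1)
  E (east): (x=2, y=1) -> (x=3, y=1)
  E (east): (x=3, y=1) -> (x=4, y=1)
  S (south): (x=4, y=1) -> (x=4, y=2)
  E (east): blocked, stay at (x=4, y=2)
  N (north): (x=4, y=2) -> (x=4, y=1)
  N (north): (x=4, y=1) -> (x=4, y=0)
  W (west): (x=4, y=0) -> (x=3, y=0)
  N (north): blocked, stay at (x=3, y=0)
  S (south): (x=3, y=0) -> (x=3, y=1)
  W (west): (x=3, y=1) -> (x=2, y=1)
Final: (x=2, y=1)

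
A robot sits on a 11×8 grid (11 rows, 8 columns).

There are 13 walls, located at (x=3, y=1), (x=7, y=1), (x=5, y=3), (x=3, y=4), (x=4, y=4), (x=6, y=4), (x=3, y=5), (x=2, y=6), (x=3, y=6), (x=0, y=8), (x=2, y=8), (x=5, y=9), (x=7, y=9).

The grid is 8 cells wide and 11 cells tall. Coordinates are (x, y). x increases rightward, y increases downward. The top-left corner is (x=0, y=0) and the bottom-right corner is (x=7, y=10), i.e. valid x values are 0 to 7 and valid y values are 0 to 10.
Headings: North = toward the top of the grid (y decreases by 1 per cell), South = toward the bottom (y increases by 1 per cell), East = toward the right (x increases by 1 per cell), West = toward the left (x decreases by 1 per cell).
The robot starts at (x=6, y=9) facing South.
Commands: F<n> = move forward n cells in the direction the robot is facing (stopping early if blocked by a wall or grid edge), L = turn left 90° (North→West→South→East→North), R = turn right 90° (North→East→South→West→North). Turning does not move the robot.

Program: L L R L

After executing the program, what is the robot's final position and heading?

Answer: Final position: (x=6, y=9), facing North

Derivation:
Start: (x=6, y=9), facing South
  L: turn left, now facing East
  L: turn left, now facing North
  R: turn right, now facing East
  L: turn left, now facing North
Final: (x=6, y=9), facing North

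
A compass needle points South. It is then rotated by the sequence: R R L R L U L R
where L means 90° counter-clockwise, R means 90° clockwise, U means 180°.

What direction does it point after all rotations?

Answer: Final heading: East

Derivation:
Start: South
  R (right (90° clockwise)) -> West
  R (right (90° clockwise)) -> North
  L (left (90° counter-clockwise)) -> West
  R (right (90° clockwise)) -> North
  L (left (90° counter-clockwise)) -> West
  U (U-turn (180°)) -> East
  L (left (90° counter-clockwise)) -> North
  R (right (90° clockwise)) -> East
Final: East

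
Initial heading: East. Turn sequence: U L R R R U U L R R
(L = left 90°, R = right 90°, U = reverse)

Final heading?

Start: East
  U (U-turn (180°)) -> West
  L (left (90° counter-clockwise)) -> South
  R (right (90° clockwise)) -> West
  R (right (90° clockwise)) -> North
  R (right (90° clockwise)) -> East
  U (U-turn (180°)) -> West
  U (U-turn (180°)) -> East
  L (left (90° counter-clockwise)) -> North
  R (right (90° clockwise)) -> East
  R (right (90° clockwise)) -> South
Final: South

Answer: Final heading: South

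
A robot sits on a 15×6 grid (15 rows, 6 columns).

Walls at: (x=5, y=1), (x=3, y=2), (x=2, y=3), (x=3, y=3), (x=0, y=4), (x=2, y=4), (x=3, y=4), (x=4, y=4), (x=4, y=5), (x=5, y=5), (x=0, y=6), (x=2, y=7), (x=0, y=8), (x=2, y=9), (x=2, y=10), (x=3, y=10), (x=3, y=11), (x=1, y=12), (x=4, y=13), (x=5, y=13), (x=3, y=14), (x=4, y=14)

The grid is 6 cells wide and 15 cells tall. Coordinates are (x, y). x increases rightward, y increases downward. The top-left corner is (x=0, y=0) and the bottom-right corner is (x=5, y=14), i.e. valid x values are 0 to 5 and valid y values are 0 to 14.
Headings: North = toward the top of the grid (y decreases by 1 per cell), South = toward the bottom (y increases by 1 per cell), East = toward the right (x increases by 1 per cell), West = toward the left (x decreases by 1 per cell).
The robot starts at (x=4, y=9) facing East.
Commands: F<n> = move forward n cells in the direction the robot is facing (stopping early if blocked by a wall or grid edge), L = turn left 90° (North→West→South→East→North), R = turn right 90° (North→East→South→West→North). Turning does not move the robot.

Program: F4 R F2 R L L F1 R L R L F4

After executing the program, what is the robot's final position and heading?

Answer: Final position: (x=5, y=11), facing East

Derivation:
Start: (x=4, y=9), facing East
  F4: move forward 1/4 (blocked), now at (x=5, y=9)
  R: turn right, now facing South
  F2: move forward 2, now at (x=5, y=11)
  R: turn right, now facing West
  L: turn left, now facing South
  L: turn left, now facing East
  F1: move forward 0/1 (blocked), now at (x=5, y=11)
  R: turn right, now facing South
  L: turn left, now facing East
  R: turn right, now facing South
  L: turn left, now facing East
  F4: move forward 0/4 (blocked), now at (x=5, y=11)
Final: (x=5, y=11), facing East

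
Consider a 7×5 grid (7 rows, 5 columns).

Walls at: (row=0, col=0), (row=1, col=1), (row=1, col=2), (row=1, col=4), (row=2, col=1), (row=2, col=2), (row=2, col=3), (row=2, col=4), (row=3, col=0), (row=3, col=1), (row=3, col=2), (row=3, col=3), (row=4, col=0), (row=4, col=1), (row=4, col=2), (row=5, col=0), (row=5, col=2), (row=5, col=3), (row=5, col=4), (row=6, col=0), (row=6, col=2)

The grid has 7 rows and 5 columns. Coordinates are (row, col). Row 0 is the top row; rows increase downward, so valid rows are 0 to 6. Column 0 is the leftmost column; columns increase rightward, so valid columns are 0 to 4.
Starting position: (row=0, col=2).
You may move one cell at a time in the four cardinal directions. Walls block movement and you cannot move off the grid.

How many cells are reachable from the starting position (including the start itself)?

BFS flood-fill from (row=0, col=2):
  Distance 0: (row=0, col=2)
  Distance 1: (row=0, col=1), (row=0, col=3)
  Distance 2: (row=0, col=4), (row=1, col=3)
Total reachable: 5 (grid has 14 open cells total)

Answer: Reachable cells: 5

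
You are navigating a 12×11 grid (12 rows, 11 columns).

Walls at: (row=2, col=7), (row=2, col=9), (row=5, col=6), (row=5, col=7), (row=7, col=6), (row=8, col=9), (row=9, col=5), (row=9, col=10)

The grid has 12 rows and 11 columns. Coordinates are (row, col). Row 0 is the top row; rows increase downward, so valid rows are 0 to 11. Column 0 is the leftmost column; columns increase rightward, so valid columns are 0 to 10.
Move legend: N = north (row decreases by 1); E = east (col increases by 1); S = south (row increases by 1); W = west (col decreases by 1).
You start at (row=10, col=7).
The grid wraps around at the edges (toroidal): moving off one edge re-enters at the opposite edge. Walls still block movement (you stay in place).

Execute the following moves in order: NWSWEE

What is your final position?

Start: (row=10, col=7)
  N (north): (row=10, col=7) -> (row=9, col=7)
  W (west): (row=9, col=7) -> (row=9, col=6)
  S (south): (row=9, col=6) -> (row=10, col=6)
  W (west): (row=10, col=6) -> (row=10, col=5)
  E (east): (row=10, col=5) -> (row=10, col=6)
  E (east): (row=10, col=6) -> (row=10, col=7)
Final: (row=10, col=7)

Answer: Final position: (row=10, col=7)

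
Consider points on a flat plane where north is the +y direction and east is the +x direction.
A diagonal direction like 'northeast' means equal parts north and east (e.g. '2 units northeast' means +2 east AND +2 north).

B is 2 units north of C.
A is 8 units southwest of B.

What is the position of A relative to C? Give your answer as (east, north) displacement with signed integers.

Answer: A is at (east=-8, north=-6) relative to C.

Derivation:
Place C at the origin (east=0, north=0).
  B is 2 units north of C: delta (east=+0, north=+2); B at (east=0, north=2).
  A is 8 units southwest of B: delta (east=-8, north=-8); A at (east=-8, north=-6).
Therefore A relative to C: (east=-8, north=-6).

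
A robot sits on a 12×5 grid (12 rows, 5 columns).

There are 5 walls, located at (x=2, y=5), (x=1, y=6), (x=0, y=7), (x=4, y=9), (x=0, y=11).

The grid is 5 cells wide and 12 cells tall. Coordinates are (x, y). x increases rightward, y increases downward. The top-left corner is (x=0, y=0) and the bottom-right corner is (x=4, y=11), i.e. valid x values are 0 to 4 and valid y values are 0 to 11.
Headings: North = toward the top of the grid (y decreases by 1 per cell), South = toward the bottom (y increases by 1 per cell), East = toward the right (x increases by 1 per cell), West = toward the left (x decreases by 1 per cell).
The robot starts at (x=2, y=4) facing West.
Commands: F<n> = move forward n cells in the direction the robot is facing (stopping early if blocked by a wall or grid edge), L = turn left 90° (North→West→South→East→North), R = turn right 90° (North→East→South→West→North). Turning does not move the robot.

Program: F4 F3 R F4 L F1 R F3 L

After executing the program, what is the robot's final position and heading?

Answer: Final position: (x=0, y=0), facing West

Derivation:
Start: (x=2, y=4), facing West
  F4: move forward 2/4 (blocked), now at (x=0, y=4)
  F3: move forward 0/3 (blocked), now at (x=0, y=4)
  R: turn right, now facing North
  F4: move forward 4, now at (x=0, y=0)
  L: turn left, now facing West
  F1: move forward 0/1 (blocked), now at (x=0, y=0)
  R: turn right, now facing North
  F3: move forward 0/3 (blocked), now at (x=0, y=0)
  L: turn left, now facing West
Final: (x=0, y=0), facing West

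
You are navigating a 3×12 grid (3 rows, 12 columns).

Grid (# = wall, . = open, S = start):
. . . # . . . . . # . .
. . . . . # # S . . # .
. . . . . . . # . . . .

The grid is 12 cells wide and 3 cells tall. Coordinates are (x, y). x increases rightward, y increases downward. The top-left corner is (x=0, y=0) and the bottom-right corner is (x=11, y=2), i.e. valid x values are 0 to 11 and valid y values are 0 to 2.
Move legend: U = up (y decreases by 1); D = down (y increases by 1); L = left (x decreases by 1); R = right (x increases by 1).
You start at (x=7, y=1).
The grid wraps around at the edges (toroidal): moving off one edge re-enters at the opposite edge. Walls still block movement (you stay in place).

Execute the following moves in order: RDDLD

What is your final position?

Start: (x=7, y=1)
  R (right): (x=7, y=1) -> (x=8, y=1)
  D (down): (x=8, y=1) -> (x=8, y=2)
  D (down): (x=8, y=2) -> (x=8, y=0)
  L (left): (x=8, y=0) -> (x=7, y=0)
  D (down): (x=7, y=0) -> (x=7, y=1)
Final: (x=7, y=1)

Answer: Final position: (x=7, y=1)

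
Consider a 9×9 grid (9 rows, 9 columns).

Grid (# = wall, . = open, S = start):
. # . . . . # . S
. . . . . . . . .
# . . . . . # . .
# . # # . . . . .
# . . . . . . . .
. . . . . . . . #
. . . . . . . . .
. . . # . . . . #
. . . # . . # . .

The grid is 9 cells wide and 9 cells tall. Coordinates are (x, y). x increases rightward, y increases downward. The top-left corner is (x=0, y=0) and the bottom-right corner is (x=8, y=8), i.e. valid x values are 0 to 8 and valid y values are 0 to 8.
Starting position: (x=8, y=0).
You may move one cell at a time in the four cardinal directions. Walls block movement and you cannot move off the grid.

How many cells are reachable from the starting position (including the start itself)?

Answer: Reachable cells: 68

Derivation:
BFS flood-fill from (x=8, y=0):
  Distance 0: (x=8, y=0)
  Distance 1: (x=7, y=0), (x=8, y=1)
  Distance 2: (x=7, y=1), (x=8, y=2)
  Distance 3: (x=6, y=1), (x=7, y=2), (x=8, y=3)
  Distance 4: (x=5, y=1), (x=7, y=3), (x=8, y=4)
  Distance 5: (x=5, y=0), (x=4, y=1), (x=5, y=2), (x=6, y=3), (x=7, y=4)
  Distance 6: (x=4, y=0), (x=3, y=1), (x=4, y=2), (x=5, y=3), (x=6, y=4), (x=7, y=5)
  Distance 7: (x=3, y=0), (x=2, y=1), (x=3, y=2), (x=4, y=3), (x=5, y=4), (x=6, y=5), (x=7, y=6)
  Distance 8: (x=2, y=0), (x=1, y=1), (x=2, y=2), (x=4, y=4), (x=5, y=5), (x=6, y=6), (x=8, y=6), (x=7, y=7)
  Distance 9: (x=0, y=1), (x=1, y=2), (x=3, y=4), (x=4, y=5), (x=5, y=6), (x=6, y=7), (x=7, y=8)
  Distance 10: (x=0, y=0), (x=1, y=3), (x=2, y=4), (x=3, y=5), (x=4, y=6), (x=5, y=7), (x=8, y=8)
  Distance 11: (x=1, y=4), (x=2, y=5), (x=3, y=6), (x=4, y=7), (x=5, y=8)
  Distance 12: (x=1, y=5), (x=2, y=6), (x=4, y=8)
  Distance 13: (x=0, y=5), (x=1, y=6), (x=2, y=7)
  Distance 14: (x=0, y=6), (x=1, y=7), (x=2, y=8)
  Distance 15: (x=0, y=7), (x=1, y=8)
  Distance 16: (x=0, y=8)
Total reachable: 68 (grid has 68 open cells total)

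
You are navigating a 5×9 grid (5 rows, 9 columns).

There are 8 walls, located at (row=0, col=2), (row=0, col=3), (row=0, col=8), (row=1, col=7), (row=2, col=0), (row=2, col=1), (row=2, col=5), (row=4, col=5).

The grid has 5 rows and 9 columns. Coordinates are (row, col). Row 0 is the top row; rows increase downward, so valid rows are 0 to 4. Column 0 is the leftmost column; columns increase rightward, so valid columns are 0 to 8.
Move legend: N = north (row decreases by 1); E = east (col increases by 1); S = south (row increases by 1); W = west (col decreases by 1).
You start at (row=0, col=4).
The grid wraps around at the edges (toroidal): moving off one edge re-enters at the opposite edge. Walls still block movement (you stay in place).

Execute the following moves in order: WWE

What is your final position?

Answer: Final position: (row=0, col=5)

Derivation:
Start: (row=0, col=4)
  W (west): blocked, stay at (row=0, col=4)
  W (west): blocked, stay at (row=0, col=4)
  E (east): (row=0, col=4) -> (row=0, col=5)
Final: (row=0, col=5)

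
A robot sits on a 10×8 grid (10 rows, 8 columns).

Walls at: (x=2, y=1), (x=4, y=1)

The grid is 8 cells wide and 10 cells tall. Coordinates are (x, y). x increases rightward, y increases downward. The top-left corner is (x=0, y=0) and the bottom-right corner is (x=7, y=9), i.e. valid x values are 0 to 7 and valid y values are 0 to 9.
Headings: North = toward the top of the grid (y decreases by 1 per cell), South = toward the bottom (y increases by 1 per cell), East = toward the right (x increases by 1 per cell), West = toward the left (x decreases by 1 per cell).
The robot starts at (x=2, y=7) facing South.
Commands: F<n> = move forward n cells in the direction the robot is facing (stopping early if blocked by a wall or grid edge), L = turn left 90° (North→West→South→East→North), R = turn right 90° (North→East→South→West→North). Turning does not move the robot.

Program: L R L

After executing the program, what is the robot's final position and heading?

Answer: Final position: (x=2, y=7), facing East

Derivation:
Start: (x=2, y=7), facing South
  L: turn left, now facing East
  R: turn right, now facing South
  L: turn left, now facing East
Final: (x=2, y=7), facing East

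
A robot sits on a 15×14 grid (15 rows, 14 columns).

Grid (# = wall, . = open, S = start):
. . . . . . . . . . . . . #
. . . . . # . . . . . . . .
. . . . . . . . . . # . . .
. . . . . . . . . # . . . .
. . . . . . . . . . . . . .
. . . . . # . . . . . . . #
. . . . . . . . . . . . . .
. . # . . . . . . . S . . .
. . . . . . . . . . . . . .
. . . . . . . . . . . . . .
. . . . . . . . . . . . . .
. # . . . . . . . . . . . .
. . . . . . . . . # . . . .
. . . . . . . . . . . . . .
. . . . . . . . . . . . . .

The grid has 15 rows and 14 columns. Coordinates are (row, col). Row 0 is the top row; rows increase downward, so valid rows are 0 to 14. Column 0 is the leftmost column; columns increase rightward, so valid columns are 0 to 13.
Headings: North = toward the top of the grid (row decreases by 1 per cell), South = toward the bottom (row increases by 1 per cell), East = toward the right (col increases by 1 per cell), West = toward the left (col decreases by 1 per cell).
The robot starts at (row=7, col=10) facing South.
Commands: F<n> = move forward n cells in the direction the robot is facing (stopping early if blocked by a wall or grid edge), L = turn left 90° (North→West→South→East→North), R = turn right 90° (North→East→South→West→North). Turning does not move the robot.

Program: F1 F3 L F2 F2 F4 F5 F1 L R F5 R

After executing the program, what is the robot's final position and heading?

Answer: Final position: (row=11, col=13), facing South

Derivation:
Start: (row=7, col=10), facing South
  F1: move forward 1, now at (row=8, col=10)
  F3: move forward 3, now at (row=11, col=10)
  L: turn left, now facing East
  F2: move forward 2, now at (row=11, col=12)
  F2: move forward 1/2 (blocked), now at (row=11, col=13)
  F4: move forward 0/4 (blocked), now at (row=11, col=13)
  F5: move forward 0/5 (blocked), now at (row=11, col=13)
  F1: move forward 0/1 (blocked), now at (row=11, col=13)
  L: turn left, now facing North
  R: turn right, now facing East
  F5: move forward 0/5 (blocked), now at (row=11, col=13)
  R: turn right, now facing South
Final: (row=11, col=13), facing South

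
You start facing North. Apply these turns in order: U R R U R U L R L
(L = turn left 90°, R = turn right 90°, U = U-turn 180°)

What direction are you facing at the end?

Answer: Final heading: North

Derivation:
Start: North
  U (U-turn (180°)) -> South
  R (right (90° clockwise)) -> West
  R (right (90° clockwise)) -> North
  U (U-turn (180°)) -> South
  R (right (90° clockwise)) -> West
  U (U-turn (180°)) -> East
  L (left (90° counter-clockwise)) -> North
  R (right (90° clockwise)) -> East
  L (left (90° counter-clockwise)) -> North
Final: North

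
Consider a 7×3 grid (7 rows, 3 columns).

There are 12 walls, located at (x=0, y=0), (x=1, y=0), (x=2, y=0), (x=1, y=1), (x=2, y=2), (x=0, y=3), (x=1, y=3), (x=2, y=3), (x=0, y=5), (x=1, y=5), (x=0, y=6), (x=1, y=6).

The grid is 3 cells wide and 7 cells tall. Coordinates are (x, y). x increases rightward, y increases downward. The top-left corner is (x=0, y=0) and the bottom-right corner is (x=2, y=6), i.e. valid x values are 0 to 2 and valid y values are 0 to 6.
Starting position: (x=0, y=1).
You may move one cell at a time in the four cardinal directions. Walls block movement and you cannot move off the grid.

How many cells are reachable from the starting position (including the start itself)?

BFS flood-fill from (x=0, y=1):
  Distance 0: (x=0, y=1)
  Distance 1: (x=0, y=2)
  Distance 2: (x=1, y=2)
Total reachable: 3 (grid has 9 open cells total)

Answer: Reachable cells: 3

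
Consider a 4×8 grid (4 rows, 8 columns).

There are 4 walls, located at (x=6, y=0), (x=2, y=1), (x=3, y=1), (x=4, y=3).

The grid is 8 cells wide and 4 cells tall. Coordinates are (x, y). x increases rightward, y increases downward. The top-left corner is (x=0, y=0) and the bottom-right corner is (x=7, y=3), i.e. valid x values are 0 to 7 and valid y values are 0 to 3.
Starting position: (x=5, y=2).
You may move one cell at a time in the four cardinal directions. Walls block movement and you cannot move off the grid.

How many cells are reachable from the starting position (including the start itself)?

Answer: Reachable cells: 28

Derivation:
BFS flood-fill from (x=5, y=2):
  Distance 0: (x=5, y=2)
  Distance 1: (x=5, y=1), (x=4, y=2), (x=6, y=2), (x=5, y=3)
  Distance 2: (x=5, y=0), (x=4, y=1), (x=6, y=1), (x=3, y=2), (x=7, y=2), (x=6, y=3)
  Distance 3: (x=4, y=0), (x=7, y=1), (x=2, y=2), (x=3, y=3), (x=7, y=3)
  Distance 4: (x=3, y=0), (x=7, y=0), (x=1, y=2), (x=2, y=3)
  Distance 5: (x=2, y=0), (x=1, y=1), (x=0, y=2), (x=1, y=3)
  Distance 6: (x=1, y=0), (x=0, y=1), (x=0, y=3)
  Distance 7: (x=0, y=0)
Total reachable: 28 (grid has 28 open cells total)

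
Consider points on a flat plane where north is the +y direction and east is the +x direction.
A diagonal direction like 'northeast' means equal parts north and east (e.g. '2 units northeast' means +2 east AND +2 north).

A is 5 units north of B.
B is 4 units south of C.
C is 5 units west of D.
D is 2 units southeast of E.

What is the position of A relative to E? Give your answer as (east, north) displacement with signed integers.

Place E at the origin (east=0, north=0).
  D is 2 units southeast of E: delta (east=+2, north=-2); D at (east=2, north=-2).
  C is 5 units west of D: delta (east=-5, north=+0); C at (east=-3, north=-2).
  B is 4 units south of C: delta (east=+0, north=-4); B at (east=-3, north=-6).
  A is 5 units north of B: delta (east=+0, north=+5); A at (east=-3, north=-1).
Therefore A relative to E: (east=-3, north=-1).

Answer: A is at (east=-3, north=-1) relative to E.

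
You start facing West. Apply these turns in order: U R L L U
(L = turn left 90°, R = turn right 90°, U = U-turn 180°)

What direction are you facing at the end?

Start: West
  U (U-turn (180°)) -> East
  R (right (90° clockwise)) -> South
  L (left (90° counter-clockwise)) -> East
  L (left (90° counter-clockwise)) -> North
  U (U-turn (180°)) -> South
Final: South

Answer: Final heading: South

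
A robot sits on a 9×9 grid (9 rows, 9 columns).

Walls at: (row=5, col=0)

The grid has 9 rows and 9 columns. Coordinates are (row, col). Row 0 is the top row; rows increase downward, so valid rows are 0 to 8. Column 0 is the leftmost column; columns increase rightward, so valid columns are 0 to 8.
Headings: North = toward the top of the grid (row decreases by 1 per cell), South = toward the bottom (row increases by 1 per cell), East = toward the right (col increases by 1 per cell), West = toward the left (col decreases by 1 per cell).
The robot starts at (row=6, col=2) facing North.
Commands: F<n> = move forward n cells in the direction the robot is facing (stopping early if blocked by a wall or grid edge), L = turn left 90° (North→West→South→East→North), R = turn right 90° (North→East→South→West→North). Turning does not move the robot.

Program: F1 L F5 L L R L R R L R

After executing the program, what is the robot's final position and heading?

Answer: Final position: (row=5, col=1), facing West

Derivation:
Start: (row=6, col=2), facing North
  F1: move forward 1, now at (row=5, col=2)
  L: turn left, now facing West
  F5: move forward 1/5 (blocked), now at (row=5, col=1)
  L: turn left, now facing South
  L: turn left, now facing East
  R: turn right, now facing South
  L: turn left, now facing East
  R: turn right, now facing South
  R: turn right, now facing West
  L: turn left, now facing South
  R: turn right, now facing West
Final: (row=5, col=1), facing West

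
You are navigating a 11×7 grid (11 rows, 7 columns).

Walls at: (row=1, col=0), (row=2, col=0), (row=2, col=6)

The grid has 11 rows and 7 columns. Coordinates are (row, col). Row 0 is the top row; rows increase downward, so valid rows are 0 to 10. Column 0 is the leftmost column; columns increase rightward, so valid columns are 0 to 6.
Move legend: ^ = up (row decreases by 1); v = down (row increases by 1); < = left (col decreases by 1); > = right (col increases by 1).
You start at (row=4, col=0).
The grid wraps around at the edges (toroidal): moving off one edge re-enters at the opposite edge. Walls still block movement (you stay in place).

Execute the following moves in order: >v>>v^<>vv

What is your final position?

Answer: Final position: (row=7, col=3)

Derivation:
Start: (row=4, col=0)
  > (right): (row=4, col=0) -> (row=4, col=1)
  v (down): (row=4, col=1) -> (row=5, col=1)
  > (right): (row=5, col=1) -> (row=5, col=2)
  > (right): (row=5, col=2) -> (row=5, col=3)
  v (down): (row=5, col=3) -> (row=6, col=3)
  ^ (up): (row=6, col=3) -> (row=5, col=3)
  < (left): (row=5, col=3) -> (row=5, col=2)
  > (right): (row=5, col=2) -> (row=5, col=3)
  v (down): (row=5, col=3) -> (row=6, col=3)
  v (down): (row=6, col=3) -> (row=7, col=3)
Final: (row=7, col=3)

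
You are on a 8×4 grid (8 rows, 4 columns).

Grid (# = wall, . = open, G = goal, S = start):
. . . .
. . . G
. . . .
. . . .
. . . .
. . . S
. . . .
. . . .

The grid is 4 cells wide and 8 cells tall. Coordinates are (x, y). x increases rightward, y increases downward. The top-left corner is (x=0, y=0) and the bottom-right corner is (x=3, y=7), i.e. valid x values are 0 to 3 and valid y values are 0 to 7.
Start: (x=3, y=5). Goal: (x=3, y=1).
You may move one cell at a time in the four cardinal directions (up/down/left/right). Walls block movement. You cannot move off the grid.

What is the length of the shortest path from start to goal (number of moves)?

BFS from (x=3, y=5) until reaching (x=3, y=1):
  Distance 0: (x=3, y=5)
  Distance 1: (x=3, y=4), (x=2, y=5), (x=3, y=6)
  Distance 2: (x=3, y=3), (x=2, y=4), (x=1, y=5), (x=2, y=6), (x=3, y=7)
  Distance 3: (x=3, y=2), (x=2, y=3), (x=1, y=4), (x=0, y=5), (x=1, y=6), (x=2, y=7)
  Distance 4: (x=3, y=1), (x=2, y=2), (x=1, y=3), (x=0, y=4), (x=0, y=6), (x=1, y=7)  <- goal reached here
One shortest path (4 moves): (x=3, y=5) -> (x=3, y=4) -> (x=3, y=3) -> (x=3, y=2) -> (x=3, y=1)

Answer: Shortest path length: 4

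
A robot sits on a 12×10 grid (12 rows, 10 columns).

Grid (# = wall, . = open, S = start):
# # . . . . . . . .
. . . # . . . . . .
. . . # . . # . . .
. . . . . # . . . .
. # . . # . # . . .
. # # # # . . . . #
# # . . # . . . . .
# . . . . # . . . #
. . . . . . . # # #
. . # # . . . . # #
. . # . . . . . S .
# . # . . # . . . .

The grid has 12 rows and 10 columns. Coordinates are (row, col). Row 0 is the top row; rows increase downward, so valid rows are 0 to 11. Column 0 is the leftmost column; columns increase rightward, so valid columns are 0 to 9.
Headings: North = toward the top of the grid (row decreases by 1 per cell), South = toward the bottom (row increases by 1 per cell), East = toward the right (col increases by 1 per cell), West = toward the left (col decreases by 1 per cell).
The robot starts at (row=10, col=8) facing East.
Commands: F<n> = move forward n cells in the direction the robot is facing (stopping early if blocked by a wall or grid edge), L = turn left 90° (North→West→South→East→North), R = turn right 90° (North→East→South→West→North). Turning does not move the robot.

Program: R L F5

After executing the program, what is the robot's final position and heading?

Answer: Final position: (row=10, col=9), facing East

Derivation:
Start: (row=10, col=8), facing East
  R: turn right, now facing South
  L: turn left, now facing East
  F5: move forward 1/5 (blocked), now at (row=10, col=9)
Final: (row=10, col=9), facing East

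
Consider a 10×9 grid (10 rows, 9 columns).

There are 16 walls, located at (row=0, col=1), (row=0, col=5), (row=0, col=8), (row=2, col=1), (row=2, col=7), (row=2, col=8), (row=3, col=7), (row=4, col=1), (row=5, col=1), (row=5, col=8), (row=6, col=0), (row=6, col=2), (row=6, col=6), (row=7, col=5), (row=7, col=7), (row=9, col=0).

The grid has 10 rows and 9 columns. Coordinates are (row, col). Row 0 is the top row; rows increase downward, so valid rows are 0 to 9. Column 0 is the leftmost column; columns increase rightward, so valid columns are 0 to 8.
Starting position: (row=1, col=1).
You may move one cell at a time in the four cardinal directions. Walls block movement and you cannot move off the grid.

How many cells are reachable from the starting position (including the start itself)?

Answer: Reachable cells: 74

Derivation:
BFS flood-fill from (row=1, col=1):
  Distance 0: (row=1, col=1)
  Distance 1: (row=1, col=0), (row=1, col=2)
  Distance 2: (row=0, col=0), (row=0, col=2), (row=1, col=3), (row=2, col=0), (row=2, col=2)
  Distance 3: (row=0, col=3), (row=1, col=4), (row=2, col=3), (row=3, col=0), (row=3, col=2)
  Distance 4: (row=0, col=4), (row=1, col=5), (row=2, col=4), (row=3, col=1), (row=3, col=3), (row=4, col=0), (row=4, col=2)
  Distance 5: (row=1, col=6), (row=2, col=5), (row=3, col=4), (row=4, col=3), (row=5, col=0), (row=5, col=2)
  Distance 6: (row=0, col=6), (row=1, col=7), (row=2, col=6), (row=3, col=5), (row=4, col=4), (row=5, col=3)
  Distance 7: (row=0, col=7), (row=1, col=8), (row=3, col=6), (row=4, col=5), (row=5, col=4), (row=6, col=3)
  Distance 8: (row=4, col=6), (row=5, col=5), (row=6, col=4), (row=7, col=3)
  Distance 9: (row=4, col=7), (row=5, col=6), (row=6, col=5), (row=7, col=2), (row=7, col=4), (row=8, col=3)
  Distance 10: (row=4, col=8), (row=5, col=7), (row=7, col=1), (row=8, col=2), (row=8, col=4), (row=9, col=3)
  Distance 11: (row=3, col=8), (row=6, col=1), (row=6, col=7), (row=7, col=0), (row=8, col=1), (row=8, col=5), (row=9, col=2), (row=9, col=4)
  Distance 12: (row=6, col=8), (row=8, col=0), (row=8, col=6), (row=9, col=1), (row=9, col=5)
  Distance 13: (row=7, col=6), (row=7, col=8), (row=8, col=7), (row=9, col=6)
  Distance 14: (row=8, col=8), (row=9, col=7)
  Distance 15: (row=9, col=8)
Total reachable: 74 (grid has 74 open cells total)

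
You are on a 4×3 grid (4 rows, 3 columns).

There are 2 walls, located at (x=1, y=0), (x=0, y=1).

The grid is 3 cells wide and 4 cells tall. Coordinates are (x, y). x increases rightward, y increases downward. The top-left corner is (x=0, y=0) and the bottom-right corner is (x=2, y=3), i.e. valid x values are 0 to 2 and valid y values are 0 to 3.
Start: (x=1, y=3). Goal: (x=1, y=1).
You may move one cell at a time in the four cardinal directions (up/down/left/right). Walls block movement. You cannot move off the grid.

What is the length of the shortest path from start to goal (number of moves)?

Answer: Shortest path length: 2

Derivation:
BFS from (x=1, y=3) until reaching (x=1, y=1):
  Distance 0: (x=1, y=3)
  Distance 1: (x=1, y=2), (x=0, y=3), (x=2, y=3)
  Distance 2: (x=1, y=1), (x=0, y=2), (x=2, y=2)  <- goal reached here
One shortest path (2 moves): (x=1, y=3) -> (x=1, y=2) -> (x=1, y=1)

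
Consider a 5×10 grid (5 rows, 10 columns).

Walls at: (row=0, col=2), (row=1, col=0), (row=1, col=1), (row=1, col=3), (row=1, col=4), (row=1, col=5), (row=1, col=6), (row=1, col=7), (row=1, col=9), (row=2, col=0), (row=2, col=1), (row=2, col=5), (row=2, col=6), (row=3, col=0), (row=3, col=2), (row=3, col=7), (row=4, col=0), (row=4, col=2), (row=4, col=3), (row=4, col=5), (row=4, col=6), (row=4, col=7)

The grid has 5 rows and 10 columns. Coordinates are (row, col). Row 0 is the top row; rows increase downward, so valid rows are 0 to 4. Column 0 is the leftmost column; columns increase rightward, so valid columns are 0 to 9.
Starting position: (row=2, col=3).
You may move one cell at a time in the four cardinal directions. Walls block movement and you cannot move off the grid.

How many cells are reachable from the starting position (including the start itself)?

Answer: Reachable cells: 9

Derivation:
BFS flood-fill from (row=2, col=3):
  Distance 0: (row=2, col=3)
  Distance 1: (row=2, col=2), (row=2, col=4), (row=3, col=3)
  Distance 2: (row=1, col=2), (row=3, col=4)
  Distance 3: (row=3, col=5), (row=4, col=4)
  Distance 4: (row=3, col=6)
Total reachable: 9 (grid has 28 open cells total)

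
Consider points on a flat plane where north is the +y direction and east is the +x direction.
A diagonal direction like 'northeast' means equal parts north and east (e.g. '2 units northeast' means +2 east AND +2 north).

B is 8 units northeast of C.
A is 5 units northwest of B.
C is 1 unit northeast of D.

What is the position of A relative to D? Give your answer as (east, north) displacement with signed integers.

Answer: A is at (east=4, north=14) relative to D.

Derivation:
Place D at the origin (east=0, north=0).
  C is 1 unit northeast of D: delta (east=+1, north=+1); C at (east=1, north=1).
  B is 8 units northeast of C: delta (east=+8, north=+8); B at (east=9, north=9).
  A is 5 units northwest of B: delta (east=-5, north=+5); A at (east=4, north=14).
Therefore A relative to D: (east=4, north=14).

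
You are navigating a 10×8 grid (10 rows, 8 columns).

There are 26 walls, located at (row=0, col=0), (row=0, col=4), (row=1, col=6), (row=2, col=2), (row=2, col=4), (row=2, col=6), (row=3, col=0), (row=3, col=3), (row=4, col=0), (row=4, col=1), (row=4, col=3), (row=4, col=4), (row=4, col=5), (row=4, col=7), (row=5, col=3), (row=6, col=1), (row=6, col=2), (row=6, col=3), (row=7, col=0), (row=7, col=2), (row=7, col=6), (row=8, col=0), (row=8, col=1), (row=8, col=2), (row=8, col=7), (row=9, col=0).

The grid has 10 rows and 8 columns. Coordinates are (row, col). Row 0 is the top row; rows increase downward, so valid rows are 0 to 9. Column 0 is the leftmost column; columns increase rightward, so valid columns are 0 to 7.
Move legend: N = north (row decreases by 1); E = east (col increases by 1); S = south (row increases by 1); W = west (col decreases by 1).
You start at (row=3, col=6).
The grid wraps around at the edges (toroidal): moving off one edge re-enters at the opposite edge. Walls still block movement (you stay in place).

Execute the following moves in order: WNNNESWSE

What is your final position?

Start: (row=3, col=6)
  W (west): (row=3, col=6) -> (row=3, col=5)
  N (north): (row=3, col=5) -> (row=2, col=5)
  N (north): (row=2, col=5) -> (row=1, col=5)
  N (north): (row=1, col=5) -> (row=0, col=5)
  E (east): (row=0, col=5) -> (row=0, col=6)
  S (south): blocked, stay at (row=0, col=6)
  W (west): (row=0, col=6) -> (row=0, col=5)
  S (south): (row=0, col=5) -> (row=1, col=5)
  E (east): blocked, stay at (row=1, col=5)
Final: (row=1, col=5)

Answer: Final position: (row=1, col=5)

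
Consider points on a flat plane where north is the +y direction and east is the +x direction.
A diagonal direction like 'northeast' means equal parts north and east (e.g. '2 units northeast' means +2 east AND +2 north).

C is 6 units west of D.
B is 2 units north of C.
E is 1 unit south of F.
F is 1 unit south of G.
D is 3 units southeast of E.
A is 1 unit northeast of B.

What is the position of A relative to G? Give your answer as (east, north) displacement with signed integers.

Place G at the origin (east=0, north=0).
  F is 1 unit south of G: delta (east=+0, north=-1); F at (east=0, north=-1).
  E is 1 unit south of F: delta (east=+0, north=-1); E at (east=0, north=-2).
  D is 3 units southeast of E: delta (east=+3, north=-3); D at (east=3, north=-5).
  C is 6 units west of D: delta (east=-6, north=+0); C at (east=-3, north=-5).
  B is 2 units north of C: delta (east=+0, north=+2); B at (east=-3, north=-3).
  A is 1 unit northeast of B: delta (east=+1, north=+1); A at (east=-2, north=-2).
Therefore A relative to G: (east=-2, north=-2).

Answer: A is at (east=-2, north=-2) relative to G.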